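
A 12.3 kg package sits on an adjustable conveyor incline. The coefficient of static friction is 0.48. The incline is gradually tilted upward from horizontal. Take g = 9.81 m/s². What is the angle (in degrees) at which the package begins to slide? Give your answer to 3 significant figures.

At the threshold of sliding, static friction is at its maximum μ_s N and exactly balances the weight component along the incline: mg sin θ = μ_s mg cos θ.
Hence tan θ = μ_s = 0.48, so θ = arctan(0.48) = 25.6410°.

25.6°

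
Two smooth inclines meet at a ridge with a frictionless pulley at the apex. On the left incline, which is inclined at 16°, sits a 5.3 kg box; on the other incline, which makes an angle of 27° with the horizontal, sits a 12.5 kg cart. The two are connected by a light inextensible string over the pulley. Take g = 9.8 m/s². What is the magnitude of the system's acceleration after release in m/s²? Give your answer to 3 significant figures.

Resolve each weight along its own incline: the 5.3 kg mass has component 5.3 × 9.8 × sin 16° = 14.317 N down its slope, and the 12.5 kg mass has 12.5 × 9.8 × sin 27° = 55.614 N down its slope.
The 12.5 kg side's 55.614 N exceeds the other side's 14.317 N, so that mass slides down and the 5.3 kg mass slides up. Taking that direction as positive, Newton's second law for the whole system gives 55.614 − 14.317 = (5.3 + 12.5) a, so a = 41.297 / 17.8 = 2.3201 m/s².

2.32 m/s²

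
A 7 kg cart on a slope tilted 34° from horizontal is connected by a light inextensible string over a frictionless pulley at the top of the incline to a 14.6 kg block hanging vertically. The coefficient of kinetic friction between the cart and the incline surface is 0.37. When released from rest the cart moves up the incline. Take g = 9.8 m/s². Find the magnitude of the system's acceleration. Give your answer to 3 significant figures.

3.87 m/s²

For the cart on the incline: the weight component along the slope is m₁g sin 34° = 7 × 9.8 × 0.5592 = 38.361 N and the normal force is N = m₁g cos 34° = 56.872 N.
Kinetic friction opposes the cart's motion up the incline: f = μN = 0.37 × 56.872 = 21.043 N acting down the slope.
Newton's second law for the cart (up-slope positive): T − 38.361 − 21.043 = 7 a. For the hanging block (downward positive): 14.6 × 9.8 − T = 14.6 a.
Adding the two equations eliminates T: 83.676 = 21.6 a, so a = 3.8739 m/s².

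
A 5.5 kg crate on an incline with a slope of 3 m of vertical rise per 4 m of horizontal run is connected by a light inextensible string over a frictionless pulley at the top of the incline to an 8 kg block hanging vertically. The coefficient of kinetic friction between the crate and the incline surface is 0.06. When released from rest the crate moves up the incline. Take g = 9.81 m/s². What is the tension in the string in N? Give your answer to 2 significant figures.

For the crate on the incline: the weight component along the slope is m₁g sin 36.87° = 5.5 × 9.81 × 0.6000 = 32.373 N and the normal force is N = m₁g cos 36.87° = 43.164 N.
Kinetic friction opposes the crate's motion up the incline: f = μN = 0.06 × 43.164 = 2.590 N acting down the slope.
Newton's second law for the crate (up-slope positive): T − 32.373 − 2.590 = 5.5 a. For the hanging block (downward positive): 8 × 9.81 − T = 8 a.
Adding the two equations eliminates T: 43.517 = 13.5 a, so a = 3.2235 m/s².
Then from the hanging block's equation, T = 8 × (9.81 − 3.2235) = 52.692 N.

53 N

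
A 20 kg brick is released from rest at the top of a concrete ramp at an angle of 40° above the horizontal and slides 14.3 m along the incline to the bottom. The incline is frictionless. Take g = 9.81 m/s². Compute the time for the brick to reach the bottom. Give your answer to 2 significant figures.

The weight component along the incline is mg sin 40° = 126.115 N and the normal force is N = mg cos 40° = 150.298 N.
With no friction, a = g sin 40° = 6.3057 m/s².
Starting from rest, L = ½at², so t = √(2L/a) = √(2 × 14.3 / 6.3057) = 2.1297 s.

2.1 s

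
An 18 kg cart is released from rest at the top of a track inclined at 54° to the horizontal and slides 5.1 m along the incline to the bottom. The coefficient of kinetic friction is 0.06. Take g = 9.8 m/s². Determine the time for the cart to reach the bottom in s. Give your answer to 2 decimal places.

The weight component along the incline is mg sin 54° = 142.711 N and the normal force is N = mg cos 54° = 103.685 N.
Friction up the slope is f = μN = 0.06 × 103.685 = 6.221 N, so the net downslope force is 142.711 − 6.221 = 136.490 N and a = 136.490 / 18 = 7.5828 m/s².
Starting from rest, L = ½at², so t = √(2L/a) = √(2 × 5.1 / 7.5828) = 1.1598 s.

1.16 s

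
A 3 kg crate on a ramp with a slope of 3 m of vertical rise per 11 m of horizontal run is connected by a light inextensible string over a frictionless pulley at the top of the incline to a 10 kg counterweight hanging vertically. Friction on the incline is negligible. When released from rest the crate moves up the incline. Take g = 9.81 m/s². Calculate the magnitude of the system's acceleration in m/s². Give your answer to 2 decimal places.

6.95 m/s²

For the crate on the incline: the weight component along the slope is m₁g sin 15.26° = 3 × 9.81 × 0.2631 = 7.743 N and the normal force is N = m₁g cos 15.26° = 28.393 N.
Newton's second law for the crate (up-slope positive): T − 7.743 = 3 a. For the hanging counterweight (downward positive): 10 × 9.81 − T = 10 a.
Adding the two equations eliminates T: 90.357 = 13 a, so a = 6.9505 m/s².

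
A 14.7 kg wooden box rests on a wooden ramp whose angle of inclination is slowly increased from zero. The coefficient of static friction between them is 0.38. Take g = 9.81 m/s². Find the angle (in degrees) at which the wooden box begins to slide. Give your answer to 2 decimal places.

20.81°

At the threshold of sliding, static friction is at its maximum μ_s N and exactly balances the weight component along the incline: mg sin θ = μ_s mg cos θ.
Hence tan θ = μ_s = 0.38, so θ = arctan(0.38) = 20.8068°.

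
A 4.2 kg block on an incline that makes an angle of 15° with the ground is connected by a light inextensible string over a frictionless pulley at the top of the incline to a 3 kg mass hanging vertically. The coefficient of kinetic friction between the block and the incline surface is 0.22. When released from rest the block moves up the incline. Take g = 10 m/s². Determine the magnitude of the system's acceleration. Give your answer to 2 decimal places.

For the block on the incline: the weight component along the slope is m₁g sin 15° = 4.2 × 10 × 0.2588 = 10.870 N and the normal force is N = m₁g cos 15° = 40.569 N.
Kinetic friction opposes the block's motion up the incline: f = μN = 0.22 × 40.569 = 8.925 N acting down the slope.
Newton's second law for the block (up-slope positive): T − 10.870 − 8.925 = 4.2 a. For the hanging mass (downward positive): 3 × 10 − T = 3 a.
Adding the two equations eliminates T: 10.205 = 7.2 a, so a = 1.4174 m/s².

1.42 m/s²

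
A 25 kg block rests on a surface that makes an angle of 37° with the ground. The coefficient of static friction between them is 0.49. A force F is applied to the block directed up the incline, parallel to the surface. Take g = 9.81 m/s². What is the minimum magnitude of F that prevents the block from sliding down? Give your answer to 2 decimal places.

The normal force is N = mg cos 37° = 195.865 N. With F at its minimum the block is on the verge of sliding down, so static friction is at its maximum μ_s N = 0.49 × 195.865 = 95.974 N and acts up the slope.
Equilibrium along the incline: F + μ_s N = mg sin 37°, so F = 147.595 − 95.974 = 51.621 N.

51.62 N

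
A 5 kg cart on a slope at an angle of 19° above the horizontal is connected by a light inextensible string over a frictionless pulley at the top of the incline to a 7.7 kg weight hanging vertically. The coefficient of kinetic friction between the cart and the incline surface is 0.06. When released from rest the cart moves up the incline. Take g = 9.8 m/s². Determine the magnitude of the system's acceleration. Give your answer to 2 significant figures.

For the cart on the incline: the weight component along the slope is m₁g sin 19° = 5 × 9.8 × 0.3256 = 15.954 N and the normal force is N = m₁g cos 19° = 46.330 N.
Kinetic friction opposes the cart's motion up the incline: f = μN = 0.06 × 46.330 = 2.780 N acting down the slope.
Newton's second law for the cart (up-slope positive): T − 15.954 − 2.780 = 5 a. For the hanging weight (downward positive): 7.7 × 9.8 − T = 7.7 a.
Adding the two equations eliminates T: 56.726 = 12.7 a, so a = 4.4666 m/s².

4.5 m/s²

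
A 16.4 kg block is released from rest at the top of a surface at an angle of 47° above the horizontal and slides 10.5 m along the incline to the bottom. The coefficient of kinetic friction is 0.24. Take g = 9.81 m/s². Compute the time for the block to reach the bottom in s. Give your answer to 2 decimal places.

1.94 s

The weight component along the incline is mg sin 47° = 117.663 N and the normal force is N = mg cos 47° = 109.723 N.
Friction up the slope is f = μN = 0.24 × 109.723 = 26.334 N, so the net downslope force is 117.663 − 26.334 = 91.329 N and a = 91.329 / 16.4 = 5.5688 m/s².
Starting from rest, L = ½at², so t = √(2L/a) = √(2 × 10.5 / 5.5688) = 1.9419 s.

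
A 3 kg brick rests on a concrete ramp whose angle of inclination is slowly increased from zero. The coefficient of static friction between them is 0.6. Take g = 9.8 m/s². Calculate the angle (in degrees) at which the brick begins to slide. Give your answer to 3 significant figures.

31.0°

At the threshold of sliding, static friction is at its maximum μ_s N and exactly balances the weight component along the incline: mg sin θ = μ_s mg cos θ.
Hence tan θ = μ_s = 0.6, so θ = arctan(0.6) = 30.9638°.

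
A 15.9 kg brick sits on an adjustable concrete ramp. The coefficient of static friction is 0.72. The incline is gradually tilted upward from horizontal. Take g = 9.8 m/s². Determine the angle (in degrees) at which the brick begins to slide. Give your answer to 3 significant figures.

35.8°

At the threshold of sliding, static friction is at its maximum μ_s N and exactly balances the weight component along the incline: mg sin θ = μ_s mg cos θ.
Hence tan θ = μ_s = 0.72, so θ = arctan(0.72) = 35.7539°.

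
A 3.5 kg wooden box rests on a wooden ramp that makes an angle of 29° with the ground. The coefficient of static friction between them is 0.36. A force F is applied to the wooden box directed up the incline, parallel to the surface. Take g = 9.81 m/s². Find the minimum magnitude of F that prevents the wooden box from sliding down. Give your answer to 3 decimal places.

5.835 N

The normal force is N = mg cos 29° = 30.030 N. With F at its minimum the wooden box is on the verge of sliding down, so static friction is at its maximum μ_s N = 0.36 × 30.030 = 10.811 N and acts up the slope.
Equilibrium along the incline: F + μ_s N = mg sin 29°, so F = 16.646 − 10.811 = 5.835 N.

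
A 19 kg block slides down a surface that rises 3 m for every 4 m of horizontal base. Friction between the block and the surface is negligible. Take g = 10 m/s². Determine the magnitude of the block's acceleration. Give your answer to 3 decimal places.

Resolving the weight along the incline: the component pulling the block down the slope is mg sin 36.87° = 19 × 10 × 0.6000 = 114.000 N, and the normal force is N = mg cos 36.87° = 19 × 10 × 0.8000 = 152.000 N.
With no friction the net force along the incline is 114.000 N, so a = g sin 36.87° = 114.000 / 19 = 6.0000 m/s².

6.000 m/s²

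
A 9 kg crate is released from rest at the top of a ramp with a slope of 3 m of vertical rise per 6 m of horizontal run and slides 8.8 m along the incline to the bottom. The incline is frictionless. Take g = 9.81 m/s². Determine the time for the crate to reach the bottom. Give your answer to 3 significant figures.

2.00 s

The weight component along the incline is mg sin 26.57° = 39.484 N and the normal force is N = mg cos 26.57° = 78.969 N.
With no friction, a = g sin 26.57° = 4.3872 m/s².
Starting from rest, L = ½at², so t = √(2L/a) = √(2 × 8.8 / 4.3872) = 2.0029 s.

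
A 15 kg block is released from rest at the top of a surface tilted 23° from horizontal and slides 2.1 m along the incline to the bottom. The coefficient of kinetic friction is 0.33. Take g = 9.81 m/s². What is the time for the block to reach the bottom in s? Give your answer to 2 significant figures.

The weight component along the incline is mg sin 23° = 57.496 N and the normal force is N = mg cos 23° = 135.452 N.
Friction up the slope is f = μN = 0.33 × 135.452 = 44.699 N, so the net downslope force is 57.496 − 44.699 = 12.797 N and a = 12.797 / 15 = 0.8531 m/s².
Starting from rest, L = ½at², so t = √(2L/a) = √(2 × 2.1 / 0.8531) = 2.2188 s.

2.2 s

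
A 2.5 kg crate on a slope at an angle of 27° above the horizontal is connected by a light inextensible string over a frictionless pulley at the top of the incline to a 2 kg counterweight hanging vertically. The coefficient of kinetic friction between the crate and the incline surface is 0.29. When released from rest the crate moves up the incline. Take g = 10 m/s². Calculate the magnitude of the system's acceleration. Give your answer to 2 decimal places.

0.49 m/s²

For the crate on the incline: the weight component along the slope is m₁g sin 27° = 2.5 × 10 × 0.4540 = 11.350 N and the normal force is N = m₁g cos 27° = 22.275 N.
Kinetic friction opposes the crate's motion up the incline: f = μN = 0.29 × 22.275 = 6.460 N acting down the slope.
Newton's second law for the crate (up-slope positive): T − 11.350 − 6.460 = 2.5 a. For the hanging counterweight (downward positive): 2 × 10 − T = 2 a.
Adding the two equations eliminates T: 2.190 = 4.5 a, so a = 0.4867 m/s².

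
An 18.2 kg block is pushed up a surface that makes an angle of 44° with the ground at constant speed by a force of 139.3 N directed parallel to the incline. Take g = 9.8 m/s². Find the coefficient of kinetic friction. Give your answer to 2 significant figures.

At constant speed ΣF = 0 along the incline. The applied 139.3 N acts up the slope; the weight component mg sin 44° = 123.899 N and kinetic friction μN both act down the slope.
So 139.3 = 123.899 + μ × 128.301, giving μ = (139.3 − 123.899) / 128.301 = 0.1200.

0.12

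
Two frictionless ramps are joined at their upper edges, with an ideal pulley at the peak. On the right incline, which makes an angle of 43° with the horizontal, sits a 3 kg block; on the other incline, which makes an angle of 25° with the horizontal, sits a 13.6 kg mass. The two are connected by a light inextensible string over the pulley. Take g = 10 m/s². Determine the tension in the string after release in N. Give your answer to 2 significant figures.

Resolve each weight along its own incline: the 3 kg mass has component 3 × 10 × sin 43° = 20.460 N down its slope, and the 13.6 kg mass has 13.6 × 10 × sin 25° = 57.476 N down its slope.
The 13.6 kg side's 57.476 N exceeds the other side's 20.460 N, so that mass slides down and the 3 kg mass slides up. Taking that direction as positive, Newton's second law for the whole system gives 57.476 − 20.460 = (3 + 13.6) a, so a = 37.016 / 16.6 = 2.2299 m/s².
For the 3 kg mass (up-slope positive): T − 20.460 = 3 × 2.2299, so T = 27.150 N.

27 N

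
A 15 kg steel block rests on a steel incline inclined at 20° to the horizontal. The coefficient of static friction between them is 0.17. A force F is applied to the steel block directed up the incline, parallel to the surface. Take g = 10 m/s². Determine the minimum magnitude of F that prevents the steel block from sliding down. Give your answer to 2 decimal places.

The normal force is N = mg cos 20° = 140.954 N. With F at its minimum the steel block is on the verge of sliding down, so static friction is at its maximum μ_s N = 0.17 × 140.954 = 23.962 N and acts up the slope.
Equilibrium along the incline: F + μ_s N = mg sin 20°, so F = 51.303 − 23.962 = 27.341 N.

27.34 N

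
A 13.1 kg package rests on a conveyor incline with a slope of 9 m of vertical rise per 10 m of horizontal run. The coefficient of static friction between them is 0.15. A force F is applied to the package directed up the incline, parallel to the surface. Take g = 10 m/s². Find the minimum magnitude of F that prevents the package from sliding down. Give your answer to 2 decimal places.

73.03 N

The normal force is N = mg cos 41.99° = 97.372 N. With F at its minimum the package is on the verge of sliding down, so static friction is at its maximum μ_s N = 0.15 × 97.372 = 14.606 N and acts up the slope.
Equilibrium along the incline: F + μ_s N = mg sin 41.99°, so F = 87.634 − 14.606 = 73.028 N.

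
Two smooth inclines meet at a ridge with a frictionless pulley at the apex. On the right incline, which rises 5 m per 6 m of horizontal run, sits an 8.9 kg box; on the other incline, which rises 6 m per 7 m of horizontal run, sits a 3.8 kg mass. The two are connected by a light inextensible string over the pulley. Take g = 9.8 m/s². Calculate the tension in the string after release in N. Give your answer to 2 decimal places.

33.69 N

Resolve each weight along its own incline: the 8.9 kg mass has component 8.9 × 9.8 × sin 39.81° = 55.837 N down its slope, and the 3.8 kg mass has 3.8 × 9.8 × sin 40.60° = 24.235 N down its slope.
The 8.9 kg side's 55.837 N exceeds the other side's 24.235 N, so that mass slides down and the 3.8 kg mass slides up. Taking that direction as positive, Newton's second law for the whole system gives 55.837 − 24.235 = (8.9 + 3.8) a, so a = 31.602 / 12.7 = 2.4883 m/s².
For the 3.8 kg mass (up-slope positive): T − 24.235 = 3.8 × 2.4883, so T = 33.691 N.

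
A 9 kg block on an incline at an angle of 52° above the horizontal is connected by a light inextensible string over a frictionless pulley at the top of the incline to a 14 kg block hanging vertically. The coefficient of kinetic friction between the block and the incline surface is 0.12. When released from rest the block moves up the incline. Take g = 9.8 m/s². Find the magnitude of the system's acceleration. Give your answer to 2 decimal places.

For the block on the incline: the weight component along the slope is m₁g sin 52° = 9 × 9.8 × 0.7880 = 69.502 N and the normal force is N = m₁g cos 52° = 54.301 N.
Kinetic friction opposes the block's motion up the incline: f = μN = 0.12 × 54.301 = 6.516 N acting down the slope.
Newton's second law for the block (up-slope positive): T − 69.502 − 6.516 = 9 a. For the hanging block (downward positive): 14 × 9.8 − T = 14 a.
Adding the two equations eliminates T: 61.182 = 23 a, so a = 2.6601 m/s².

2.66 m/s²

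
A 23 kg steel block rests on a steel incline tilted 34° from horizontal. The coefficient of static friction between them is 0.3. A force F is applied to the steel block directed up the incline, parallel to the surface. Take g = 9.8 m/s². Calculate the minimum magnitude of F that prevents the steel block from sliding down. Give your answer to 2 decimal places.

The normal force is N = mg cos 34° = 186.865 N. With F at its minimum the steel block is on the verge of sliding down, so static friction is at its maximum μ_s N = 0.3 × 186.865 = 56.059 N and acts up the slope.
Equilibrium along the incline: F + μ_s N = mg sin 34°, so F = 126.042 − 56.059 = 69.983 N.

69.98 N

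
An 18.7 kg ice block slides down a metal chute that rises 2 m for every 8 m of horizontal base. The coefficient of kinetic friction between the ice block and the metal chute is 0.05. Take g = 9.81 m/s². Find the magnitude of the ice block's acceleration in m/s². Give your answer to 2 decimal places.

1.90 m/s²

Resolving the weight along the incline: the component pulling the ice block down the slope is mg sin 14.04° = 18.7 × 9.81 × 0.2425 = 44.486 N, and the normal force is N = mg cos 14.04° = 18.7 × 9.81 × 0.9701 = 177.962 N.
Kinetic friction acts up the slope with magnitude f = μN = 0.05 × 177.962 = 8.898 N.
Net force along the incline is 44.486 − 8.898 = 35.588 N, so a = 35.588 / 18.7 = 1.9031 m/s².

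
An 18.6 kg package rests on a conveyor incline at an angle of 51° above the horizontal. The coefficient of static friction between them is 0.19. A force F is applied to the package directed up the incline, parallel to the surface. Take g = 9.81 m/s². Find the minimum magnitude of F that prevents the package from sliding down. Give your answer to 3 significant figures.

The normal force is N = mg cos 51° = 114.830 N. With F at its minimum the package is on the verge of sliding down, so static friction is at its maximum μ_s N = 0.19 × 114.830 = 21.818 N and acts up the slope.
Equilibrium along the incline: F + μ_s N = mg sin 51°, so F = 141.803 − 21.818 = 119.985 N.

120 N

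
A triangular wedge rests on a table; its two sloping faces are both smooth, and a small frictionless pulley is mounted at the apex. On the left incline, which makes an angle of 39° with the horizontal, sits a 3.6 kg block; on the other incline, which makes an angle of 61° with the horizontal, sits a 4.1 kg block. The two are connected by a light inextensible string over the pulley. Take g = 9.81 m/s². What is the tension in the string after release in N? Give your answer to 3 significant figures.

28.3 N

Resolve each weight along its own incline: the 3.6 kg mass has component 3.6 × 9.81 × sin 39° = 22.225 N down its slope, and the 4.1 kg mass has 4.1 × 9.81 × sin 61° = 35.178 N down its slope.
The 4.1 kg side's 35.178 N exceeds the other side's 22.225 N, so that mass slides down and the 3.6 kg mass slides up. Taking that direction as positive, Newton's second law for the whole system gives 35.178 − 22.225 = (3.6 + 4.1) a, so a = 12.953 / 7.7 = 1.6822 m/s².
For the 3.6 kg mass (up-slope positive): T − 22.225 = 3.6 × 1.6822, so T = 28.281 N.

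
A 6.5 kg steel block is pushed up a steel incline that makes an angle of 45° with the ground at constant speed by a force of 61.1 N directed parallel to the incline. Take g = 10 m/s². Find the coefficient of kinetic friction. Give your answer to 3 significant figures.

0.329

At constant speed ΣF = 0 along the incline. The applied 61.1 N acts up the slope; the weight component mg sin 45° = 45.962 N and kinetic friction μN both act down the slope.
So 61.1 = 45.962 + μ × 45.962, giving μ = (61.1 − 45.962) / 45.962 = 0.3294.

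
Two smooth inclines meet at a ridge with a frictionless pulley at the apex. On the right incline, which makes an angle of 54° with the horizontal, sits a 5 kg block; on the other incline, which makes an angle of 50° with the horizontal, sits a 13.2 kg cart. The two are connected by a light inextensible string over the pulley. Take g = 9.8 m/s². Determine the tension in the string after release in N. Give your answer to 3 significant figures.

Resolve each weight along its own incline: the 5 kg mass has component 5 × 9.8 × sin 54° = 39.642 N down its slope, and the 13.2 kg mass has 13.2 × 9.8 × sin 50° = 99.096 N down its slope.
The 13.2 kg side's 99.096 N exceeds the other side's 39.642 N, so that mass slides down and the 5 kg mass slides up. Taking that direction as positive, Newton's second law for the whole system gives 99.096 − 39.642 = (5 + 13.2) a, so a = 59.454 / 18.2 = 3.2667 m/s².
For the 5 kg mass (up-slope positive): T − 39.642 = 5 × 3.2667, so T = 55.976 N.

56.0 N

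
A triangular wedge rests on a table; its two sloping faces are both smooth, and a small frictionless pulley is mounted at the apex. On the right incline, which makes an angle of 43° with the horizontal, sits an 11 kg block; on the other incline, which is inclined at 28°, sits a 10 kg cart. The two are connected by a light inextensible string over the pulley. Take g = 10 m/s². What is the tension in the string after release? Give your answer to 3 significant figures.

60.3 N

Resolve each weight along its own incline: the 11 kg mass has component 11 × 10 × sin 43° = 75.020 N down its slope, and the 10 kg mass has 10 × 10 × sin 28° = 46.947 N down its slope.
The 11 kg side's 75.020 N exceeds the other side's 46.947 N, so that mass slides down and the 10 kg mass slides up. Taking that direction as positive, Newton's second law for the whole system gives 75.020 − 46.947 = (11 + 10) a, so a = 28.073 / 21 = 1.3368 m/s².
For the 10 kg mass (up-slope positive): T − 46.947 = 10 × 1.3368, so T = 60.315 N.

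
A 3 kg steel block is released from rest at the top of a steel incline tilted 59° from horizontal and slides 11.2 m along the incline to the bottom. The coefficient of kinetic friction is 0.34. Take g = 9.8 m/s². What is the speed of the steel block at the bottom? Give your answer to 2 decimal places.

12.24 m/s

The weight component along the incline is mg sin 59° = 25.201 N and the normal force is N = mg cos 59° = 15.142 N.
Friction up the slope is f = μN = 0.34 × 15.142 = 5.148 N, so the net downslope force is 25.201 − 5.148 = 20.053 N and a = 20.053 / 3 = 6.6843 m/s².
Starting from rest over a distance of 11.2 m, v² = 2aL = 2 × 6.6843 × 11.2 = 149.7283, so v = 12.2364 m/s.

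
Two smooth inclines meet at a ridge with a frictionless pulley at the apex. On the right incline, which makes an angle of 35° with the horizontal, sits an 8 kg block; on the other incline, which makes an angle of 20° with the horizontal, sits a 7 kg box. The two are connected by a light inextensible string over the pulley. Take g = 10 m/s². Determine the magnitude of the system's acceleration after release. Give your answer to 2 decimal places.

Resolve each weight along its own incline: the 8 kg mass has component 8 × 10 × sin 35° = 45.886 N down its slope, and the 7 kg mass has 7 × 10 × sin 20° = 23.941 N down its slope.
The 8 kg side's 45.886 N exceeds the other side's 23.941 N, so that mass slides down and the 7 kg mass slides up. Taking that direction as positive, Newton's second law for the whole system gives 45.886 − 23.941 = (8 + 7) a, so a = 21.945 / 15 = 1.4630 m/s².

1.46 m/s²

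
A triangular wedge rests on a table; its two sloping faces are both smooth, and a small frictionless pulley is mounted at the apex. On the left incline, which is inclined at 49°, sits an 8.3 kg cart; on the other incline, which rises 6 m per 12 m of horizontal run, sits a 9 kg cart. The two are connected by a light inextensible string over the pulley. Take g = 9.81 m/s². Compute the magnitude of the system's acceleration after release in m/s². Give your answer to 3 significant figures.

1.27 m/s²

Resolve each weight along its own incline: the 8.3 kg mass has component 8.3 × 9.81 × sin 49° = 61.451 N down its slope, and the 9 kg mass has 9 × 9.81 × sin 26.57° = 39.484 N down its slope.
The 8.3 kg side's 61.451 N exceeds the other side's 39.484 N, so that mass slides down and the 9 kg mass slides up. Taking that direction as positive, Newton's second law for the whole system gives 61.451 − 39.484 = (8.3 + 9) a, so a = 21.967 / 17.3 = 1.2698 m/s².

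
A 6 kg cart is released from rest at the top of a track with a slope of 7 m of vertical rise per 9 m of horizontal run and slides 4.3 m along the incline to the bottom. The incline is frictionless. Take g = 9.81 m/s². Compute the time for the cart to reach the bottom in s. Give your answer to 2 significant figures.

The weight component along the incline is mg sin 37.87° = 36.137 N and the normal force is N = mg cos 37.87° = 46.461 N.
With no friction, a = g sin 37.87° = 6.0228 m/s².
Starting from rest, L = ½at², so t = √(2L/a) = √(2 × 4.3 / 6.0228) = 1.1950 s.

1.2 s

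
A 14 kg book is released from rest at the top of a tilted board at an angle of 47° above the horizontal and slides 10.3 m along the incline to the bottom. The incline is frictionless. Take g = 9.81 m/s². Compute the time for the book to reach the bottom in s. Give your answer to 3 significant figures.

1.69 s

The weight component along the incline is mg sin 47° = 100.444 N and the normal force is N = mg cos 47° = 93.666 N.
With no friction, a = g sin 47° = 7.1746 m/s².
Starting from rest, L = ½at², so t = √(2L/a) = √(2 × 10.3 / 7.1746) = 1.6945 s.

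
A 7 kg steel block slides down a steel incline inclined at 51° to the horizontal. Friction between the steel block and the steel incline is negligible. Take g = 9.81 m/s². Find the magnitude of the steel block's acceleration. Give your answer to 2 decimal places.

Resolving the weight along the incline: the component pulling the steel block down the slope is mg sin 51° = 7 × 9.81 × 0.7771 = 53.363 N, and the normal force is N = mg cos 51° = 7 × 9.81 × 0.6293 = 43.214 N.
With no friction the net force along the incline is 53.363 N, so a = g sin 51° = 53.363 / 7 = 7.6233 m/s².

7.62 m/s²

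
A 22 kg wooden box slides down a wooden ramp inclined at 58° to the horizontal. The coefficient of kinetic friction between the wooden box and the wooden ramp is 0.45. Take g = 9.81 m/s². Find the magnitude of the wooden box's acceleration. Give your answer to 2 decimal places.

5.98 m/s²

Resolving the weight along the incline: the component pulling the wooden box down the slope is mg sin 58° = 22 × 9.81 × 0.8480 = 183.015 N, and the normal force is N = mg cos 58° = 22 × 9.81 × 0.5299 = 114.363 N.
Kinetic friction acts up the slope with magnitude f = μN = 0.45 × 114.363 = 51.463 N.
Net force along the incline is 183.015 − 51.463 = 131.552 N, so a = 131.552 / 22 = 5.9796 m/s².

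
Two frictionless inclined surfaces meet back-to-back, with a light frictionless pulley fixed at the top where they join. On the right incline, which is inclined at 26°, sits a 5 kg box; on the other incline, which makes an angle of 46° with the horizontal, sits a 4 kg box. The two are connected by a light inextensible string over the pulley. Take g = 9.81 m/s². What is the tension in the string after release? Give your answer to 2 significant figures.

Resolve each weight along its own incline: the 5 kg mass has component 5 × 9.81 × sin 26° = 21.502 N down its slope, and the 4 kg mass has 4 × 9.81 × sin 46° = 28.227 N down its slope.
The 4 kg side's 28.227 N exceeds the other side's 21.502 N, so that mass slides down and the 5 kg mass slides up. Taking that direction as positive, Newton's second law for the whole system gives 28.227 − 21.502 = (5 + 4) a, so a = 6.725 / 9 = 0.7472 m/s².
For the 5 kg mass (up-slope positive): T − 21.502 = 5 × 0.7472, so T = 25.238 N.

25 N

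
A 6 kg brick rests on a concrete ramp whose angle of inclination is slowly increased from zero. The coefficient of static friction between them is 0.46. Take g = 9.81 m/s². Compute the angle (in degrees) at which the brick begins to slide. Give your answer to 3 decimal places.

24.702°

At the threshold of sliding, static friction is at its maximum μ_s N and exactly balances the weight component along the incline: mg sin θ = μ_s mg cos θ.
Hence tan θ = μ_s = 0.46, so θ = arctan(0.46) = 24.7024°.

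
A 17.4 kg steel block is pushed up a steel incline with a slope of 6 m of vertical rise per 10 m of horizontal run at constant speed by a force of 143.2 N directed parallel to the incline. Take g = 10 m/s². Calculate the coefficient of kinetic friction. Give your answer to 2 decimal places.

0.36

At constant speed ΣF = 0 along the incline. The applied 143.2 N acts up the slope; the weight component mg sin 30.96° = 89.522 N and kinetic friction μN both act down the slope.
So 143.2 = 89.522 + μ × 149.204, giving μ = (143.2 − 89.522) / 149.204 = 0.3598.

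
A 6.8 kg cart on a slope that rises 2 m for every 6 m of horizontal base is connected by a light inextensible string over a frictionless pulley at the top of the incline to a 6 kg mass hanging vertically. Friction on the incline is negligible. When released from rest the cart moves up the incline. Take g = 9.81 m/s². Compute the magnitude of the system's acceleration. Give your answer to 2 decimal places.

2.95 m/s²

For the cart on the incline: the weight component along the slope is m₁g sin 18.43° = 6.8 × 9.81 × 0.3162 = 21.093 N and the normal force is N = m₁g cos 18.43° = 63.285 N.
Newton's second law for the cart (up-slope positive): T − 21.093 = 6.8 a. For the hanging mass (downward positive): 6 × 9.81 − T = 6 a.
Adding the two equations eliminates T: 37.767 = 12.8 a, so a = 2.9505 m/s².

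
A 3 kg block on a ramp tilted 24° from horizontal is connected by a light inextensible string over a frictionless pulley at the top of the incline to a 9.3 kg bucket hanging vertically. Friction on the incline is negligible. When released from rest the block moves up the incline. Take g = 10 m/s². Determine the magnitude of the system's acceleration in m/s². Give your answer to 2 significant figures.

6.6 m/s²

For the block on the incline: the weight component along the slope is m₁g sin 24° = 3 × 10 × 0.4067 = 12.201 N and the normal force is N = m₁g cos 24° = 27.406 N.
Newton's second law for the block (up-slope positive): T − 12.201 = 3 a. For the hanging bucket (downward positive): 9.3 × 10 − T = 9.3 a.
Adding the two equations eliminates T: 80.799 = 12.3 a, so a = 6.5690 m/s².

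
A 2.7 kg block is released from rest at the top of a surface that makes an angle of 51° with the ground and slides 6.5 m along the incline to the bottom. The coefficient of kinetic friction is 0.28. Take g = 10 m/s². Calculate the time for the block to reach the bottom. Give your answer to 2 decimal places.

1.47 s

The weight component along the incline is mg sin 51° = 20.983 N and the normal force is N = mg cos 51° = 16.992 N.
Friction up the slope is f = μN = 0.28 × 16.992 = 4.758 N, so the net downslope force is 20.983 − 4.758 = 16.225 N and a = 16.225 / 2.7 = 6.0093 m/s².
Starting from rest, L = ½at², so t = √(2L/a) = √(2 × 6.5 / 6.0093) = 1.4708 s.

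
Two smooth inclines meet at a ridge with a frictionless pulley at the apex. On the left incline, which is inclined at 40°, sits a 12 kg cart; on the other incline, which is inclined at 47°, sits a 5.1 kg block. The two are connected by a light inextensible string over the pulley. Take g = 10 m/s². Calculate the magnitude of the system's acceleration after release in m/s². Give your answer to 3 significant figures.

2.33 m/s²

Resolve each weight along its own incline: the 12 kg mass has component 12 × 10 × sin 40° = 77.135 N down its slope, and the 5.1 kg mass has 5.1 × 10 × sin 47° = 37.299 N down its slope.
The 12 kg side's 77.135 N exceeds the other side's 37.299 N, so that mass slides down and the 5.1 kg mass slides up. Taking that direction as positive, Newton's second law for the whole system gives 77.135 − 37.299 = (12 + 5.1) a, so a = 39.836 / 17.1 = 2.3296 m/s².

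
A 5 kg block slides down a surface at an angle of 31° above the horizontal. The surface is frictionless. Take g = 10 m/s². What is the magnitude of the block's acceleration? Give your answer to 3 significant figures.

5.15 m/s²

Resolving the weight along the incline: the component pulling the block down the slope is mg sin 31° = 5 × 10 × 0.5150 = 25.750 N, and the normal force is N = mg cos 31° = 5 × 10 × 0.8572 = 42.860 N.
With no friction the net force along the incline is 25.750 N, so a = g sin 31° = 25.750 / 5 = 5.1500 m/s².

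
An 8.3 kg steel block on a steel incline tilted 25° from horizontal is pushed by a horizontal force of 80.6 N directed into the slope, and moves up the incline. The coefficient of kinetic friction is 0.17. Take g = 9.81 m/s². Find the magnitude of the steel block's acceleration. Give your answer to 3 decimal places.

2.446 m/s²

The horizontal push has components F cos 25° = 80.6 × 0.9063 = 73.048 N up the incline and F sin 25° = 80.6 × 0.4226 = 34.062 N pressing into the surface.
The normal force is therefore N = mg cos 25° + F sin 25° = 73.794 + 34.062 = 107.856 N, and kinetic friction down the slope is μN = 0.17 × 107.856 = 18.336 N.
Along the incline: F cos 25° − mg sin 25° − μN = ma, so 73.048 − 34.409 − 18.336 = 8.3 a, giving a = 2.4461 m/s².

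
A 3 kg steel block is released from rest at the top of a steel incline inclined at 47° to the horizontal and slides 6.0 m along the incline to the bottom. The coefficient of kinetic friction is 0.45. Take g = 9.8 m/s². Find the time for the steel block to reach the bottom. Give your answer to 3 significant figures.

1.70 s

The weight component along the incline is mg sin 47° = 21.502 N and the normal force is N = mg cos 47° = 20.051 N.
Friction up the slope is f = μN = 0.45 × 20.051 = 9.023 N, so the net downslope force is 21.502 − 9.023 = 12.479 N and a = 12.479 / 3 = 4.1597 m/s².
Starting from rest, L = ½at², so t = √(2L/a) = √(2 × 6.0 / 4.1597) = 1.6985 s.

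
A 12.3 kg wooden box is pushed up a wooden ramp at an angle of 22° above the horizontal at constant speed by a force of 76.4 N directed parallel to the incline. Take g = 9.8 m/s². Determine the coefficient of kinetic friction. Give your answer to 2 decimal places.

At constant speed ΣF = 0 along the incline. The applied 76.4 N acts up the slope; the weight component mg sin 22° = 45.155 N and kinetic friction μN both act down the slope.
So 76.4 = 45.155 + μ × 111.763, giving μ = (76.4 − 45.155) / 111.763 = 0.2796.

0.28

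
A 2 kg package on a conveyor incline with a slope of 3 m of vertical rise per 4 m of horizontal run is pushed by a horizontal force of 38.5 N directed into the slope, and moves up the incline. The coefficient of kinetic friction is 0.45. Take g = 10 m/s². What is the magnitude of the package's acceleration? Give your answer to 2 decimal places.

The horizontal push has components F cos 36.87° = 38.5 × 0.8000 = 30.800 N up the incline and F sin 36.87° = 38.5 × 0.6000 = 23.100 N pressing into the surface.
The normal force is therefore N = mg cos 36.87° + F sin 36.87° = 16.000 + 23.100 = 39.100 N, and kinetic friction down the slope is μN = 0.45 × 39.100 = 17.595 N.
Along the incline: F cos 36.87° − mg sin 36.87° − μN = ma, so 30.800 − 12.000 − 17.595 = 2 a, giving a = 0.6025 m/s².

0.60 m/s²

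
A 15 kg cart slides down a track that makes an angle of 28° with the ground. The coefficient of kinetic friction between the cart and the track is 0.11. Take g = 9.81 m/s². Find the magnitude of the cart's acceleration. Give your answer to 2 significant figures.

3.7 m/s²

Resolving the weight along the incline: the component pulling the cart down the slope is mg sin 28° = 15 × 9.81 × 0.4695 = 69.087 N, and the normal force is N = mg cos 28° = 15 × 9.81 × 0.8829 = 129.919 N.
Kinetic friction acts up the slope with magnitude f = μN = 0.11 × 129.919 = 14.291 N.
Net force along the incline is 69.087 − 14.291 = 54.796 N, so a = 54.796 / 15 = 3.6531 m/s².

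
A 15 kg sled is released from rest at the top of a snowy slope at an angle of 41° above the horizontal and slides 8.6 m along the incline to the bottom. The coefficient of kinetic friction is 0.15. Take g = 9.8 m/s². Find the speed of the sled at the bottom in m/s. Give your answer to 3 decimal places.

The weight component along the incline is mg sin 41° = 96.441 N and the normal force is N = mg cos 41° = 110.942 N.
Friction up the slope is f = μN = 0.15 × 110.942 = 16.641 N, so the net downslope force is 96.441 − 16.641 = 79.800 N and a = 79.800 / 15 = 5.3200 m/s².
Starting from rest over a distance of 8.6 m, v² = 2aL = 2 × 5.3200 × 8.6 = 91.5040, so v = 9.5658 m/s.

9.566 m/s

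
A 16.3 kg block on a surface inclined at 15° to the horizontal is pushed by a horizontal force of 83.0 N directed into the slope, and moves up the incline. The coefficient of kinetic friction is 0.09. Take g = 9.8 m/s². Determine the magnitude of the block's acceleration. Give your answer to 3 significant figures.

The horizontal push has components F cos 15° = 83.0 × 0.9659 = 80.170 N up the incline and F sin 15° = 83.0 × 0.2588 = 21.480 N pressing into the surface.
The normal force is therefore N = mg cos 15° + F sin 15° = 154.293 + 21.480 = 175.773 N, and kinetic friction down the slope is μN = 0.09 × 175.773 = 15.820 N.
Along the incline: F cos 15° − mg sin 15° − μN = ma, so 80.170 − 41.341 − 15.820 = 16.3 a, giving a = 1.4116 m/s².

1.41 m/s²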